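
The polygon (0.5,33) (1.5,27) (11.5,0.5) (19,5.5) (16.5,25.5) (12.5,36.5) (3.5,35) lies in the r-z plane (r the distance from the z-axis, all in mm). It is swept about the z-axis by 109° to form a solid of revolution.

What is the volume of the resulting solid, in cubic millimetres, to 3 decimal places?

Profile (r,z), 7 vertices: (0.5,33) (1.5,27) (11.5,0.5) (19,5.5) (16.5,25.5) (12.5,36.5) (3.5,35)
edge 0: (0.5,33)→(1.5,27)  cross = 0.5·27 − 1.5·33 = -36.0000; (r_i+r_j)·cross = 2·-36.0000 = -72.0000
edge 1: (1.5,27)→(11.5,0.5)  cross = 1.5·0.5 − 11.5·27 = -309.7500; (r_i+r_j)·cross = 13·-309.7500 = -4026.7500
edge 2: (11.5,0.5)→(19,5.5)  cross = 11.5·5.5 − 19·0.5 = 53.7500; (r_i+r_j)·cross = 30.5·53.7500 = 1639.3750
edge 3: (19,5.5)→(16.5,25.5)  cross = 19·25.5 − 16.5·5.5 = 393.7500; (r_i+r_j)·cross = 35.5·393.7500 = 13978.1250
edge 4: (16.5,25.5)→(12.5,36.5)  cross = 16.5·36.5 − 12.5·25.5 = 283.5000; (r_i+r_j)·cross = 29·283.5000 = 8221.5000
edge 5: (12.5,36.5)→(3.5,35)  cross = 12.5·35 − 3.5·36.5 = 309.7500; (r_i+r_j)·cross = 16·309.7500 = 4956.0000
edge 6: (3.5,35)→(0.5,33)  cross = 3.5·33 − 0.5·35 = 98.0000; (r_i+r_j)·cross = 4·98.0000 = 392.0000
Σcross = 793.0000 → A = |Σcross|/2 = 396.5000 mm²
Σ(r_i+r_j)·cross = 25088.2500 → first moment M = |Σ|/6 = 4181.3750
R_c = M/A = 4181.3750/396.5000 = 10.5457 mm
θ = 109° = 1.902409 rad
V = θ·R_c·A = 1.902409·10.5457·396.5000 = 7954.685 mm³

Volume = 7954.685 mm³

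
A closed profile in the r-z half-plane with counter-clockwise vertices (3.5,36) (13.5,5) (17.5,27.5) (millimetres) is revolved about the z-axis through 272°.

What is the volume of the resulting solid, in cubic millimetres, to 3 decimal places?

Profile (r,z), 3 vertices: (3.5,36) (13.5,5) (17.5,27.5)
edge 0: (3.5,36)→(13.5,5)  cross = 3.5·5 − 13.5·36 = -468.5000; (r_i+r_j)·cross = 17·-468.5000 = -7964.5000
edge 1: (13.5,5)→(17.5,27.5)  cross = 13.5·27.5 − 17.5·5 = 283.7500; (r_i+r_j)·cross = 31·283.7500 = 8796.2500
edge 2: (17.5,27.5)→(3.5,36)  cross = 17.5·36 − 3.5·27.5 = 533.7500; (r_i+r_j)·cross = 21·533.7500 = 11208.7500
Σcross = 349.0000 → A = |Σcross|/2 = 174.5000 mm²
Σ(r_i+r_j)·cross = 12040.5000 → first moment M = |Σ|/6 = 2006.7500
R_c = M/A = 2006.7500/174.5000 = 11.5000 mm
θ = 272° = 4.747296 rad
V = θ·R_c·A = 4.747296·11.5000·174.5000 = 9526.635 mm³

Volume = 9526.635 mm³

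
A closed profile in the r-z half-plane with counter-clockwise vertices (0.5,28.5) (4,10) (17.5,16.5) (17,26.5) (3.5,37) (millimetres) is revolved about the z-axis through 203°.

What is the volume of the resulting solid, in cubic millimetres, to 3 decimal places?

Profile (r,z), 5 vertices: (0.5,28.5) (4,10) (17.5,16.5) (17,26.5) (3.5,37)
edge 0: (0.5,28.5)→(4,10)  cross = 0.5·10 − 4·28.5 = -109.0000; (r_i+r_j)·cross = 4.5·-109.0000 = -490.5000
edge 1: (4,10)→(17.5,16.5)  cross = 4·16.5 − 17.5·10 = -109.0000; (r_i+r_j)·cross = 21.5·-109.0000 = -2343.5000
edge 2: (17.5,16.5)→(17,26.5)  cross = 17.5·26.5 − 17·16.5 = 183.2500; (r_i+r_j)·cross = 34.5·183.2500 = 6322.1250
edge 3: (17,26.5)→(3.5,37)  cross = 17·37 − 3.5·26.5 = 536.2500; (r_i+r_j)·cross = 20.5·536.2500 = 10993.1250
edge 4: (3.5,37)→(0.5,28.5)  cross = 3.5·28.5 − 0.5·37 = 81.2500; (r_i+r_j)·cross = 4·81.2500 = 325.0000
Σcross = 582.7500 → A = |Σcross|/2 = 291.3750 mm²
Σ(r_i+r_j)·cross = 14806.2500 → first moment M = |Σ|/6 = 2467.7083
R_c = M/A = 2467.7083/291.3750 = 8.4692 mm
θ = 203° = 3.543018 rad
V = θ·R_c·A = 3.543018·8.4692·291.3750 = 8743.136 mm³

Volume = 8743.136 mm³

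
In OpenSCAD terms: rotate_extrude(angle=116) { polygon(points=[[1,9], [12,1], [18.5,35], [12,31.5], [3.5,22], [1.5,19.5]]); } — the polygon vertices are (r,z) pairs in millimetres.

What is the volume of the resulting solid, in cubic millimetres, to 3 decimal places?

Profile (r,z), 6 vertices: (1,9) (12,1) (18.5,35) (12,31.5) (3.5,22) (1.5,19.5)
edge 0: (1,9)→(12,1)  cross = 1·1 − 12·9 = -107.0000; (r_i+r_j)·cross = 13·-107.0000 = -1391.0000
edge 1: (12,1)→(18.5,35)  cross = 12·35 − 18.5·1 = 401.5000; (r_i+r_j)·cross = 30.5·401.5000 = 12245.7500
edge 2: (18.5,35)→(12,31.5)  cross = 18.5·31.5 − 12·35 = 162.7500; (r_i+r_j)·cross = 30.5·162.7500 = 4963.8750
edge 3: (12,31.5)→(3.5,22)  cross = 12·22 − 3.5·31.5 = 153.7500; (r_i+r_j)·cross = 15.5·153.7500 = 2383.1250
edge 4: (3.5,22)→(1.5,19.5)  cross = 3.5·19.5 − 1.5·22 = 35.2500; (r_i+r_j)·cross = 5·35.2500 = 176.2500
edge 5: (1.5,19.5)→(1,9)  cross = 1.5·9 − 1·19.5 = -6.0000; (r_i+r_j)·cross = 2.5·-6.0000 = -15.0000
Σcross = 640.2500 → A = |Σcross|/2 = 320.1250 mm²
Σ(r_i+r_j)·cross = 18363.0000 → first moment M = |Σ|/6 = 3060.5000
R_c = M/A = 3060.5000/320.1250 = 9.5603 mm
θ = 116° = 2.024582 rad
V = θ·R_c·A = 2.024582·9.5603·320.1250 = 6196.233 mm³

Volume = 6196.233 mm³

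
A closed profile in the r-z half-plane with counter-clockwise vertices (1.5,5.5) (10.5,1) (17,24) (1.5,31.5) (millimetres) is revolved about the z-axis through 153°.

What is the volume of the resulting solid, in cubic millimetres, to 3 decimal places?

Profile (r,z), 4 vertices: (1.5,5.5) (10.5,1) (17,24) (1.5,31.5)
edge 0: (1.5,5.5)→(10.5,1)  cross = 1.5·1 − 10.5·5.5 = -56.2500; (r_i+r_j)·cross = 12·-56.2500 = -675.0000
edge 1: (10.5,1)→(17,24)  cross = 10.5·24 − 17·1 = 235.0000; (r_i+r_j)·cross = 27.5·235.0000 = 6462.5000
edge 2: (17,24)→(1.5,31.5)  cross = 17·31.5 − 1.5·24 = 499.5000; (r_i+r_j)·cross = 18.5·499.5000 = 9240.7500
edge 3: (1.5,31.5)→(1.5,5.5)  cross = 1.5·5.5 − 1.5·31.5 = -39.0000; (r_i+r_j)·cross = 3·-39.0000 = -117.0000
Σcross = 639.2500 → A = |Σcross|/2 = 319.6250 mm²
Σ(r_i+r_j)·cross = 14911.2500 → first moment M = |Σ|/6 = 2485.2083
R_c = M/A = 2485.2083/319.6250 = 7.7754 mm
θ = 153° = 2.670354 rad
V = θ·R_c·A = 2.670354·7.7754·319.6250 = 6636.385 mm³

Volume = 6636.385 mm³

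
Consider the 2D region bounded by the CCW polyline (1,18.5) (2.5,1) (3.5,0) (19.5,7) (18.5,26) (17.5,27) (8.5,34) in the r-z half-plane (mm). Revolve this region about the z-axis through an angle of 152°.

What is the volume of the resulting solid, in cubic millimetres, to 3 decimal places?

Volume = 11940.263 mm³

Profile (r,z), 7 vertices: (1,18.5) (2.5,1) (3.5,0) (19.5,7) (18.5,26) (17.5,27) (8.5,34)
edge 0: (1,18.5)→(2.5,1)  cross = 1·1 − 2.5·18.5 = -45.2500; (r_i+r_j)·cross = 3.5·-45.2500 = -158.3750
edge 1: (2.5,1)→(3.5,0)  cross = 2.5·0 − 3.5·1 = -3.5000; (r_i+r_j)·cross = 6·-3.5000 = -21.0000
edge 2: (3.5,0)→(19.5,7)  cross = 3.5·7 − 19.5·0 = 24.5000; (r_i+r_j)·cross = 23·24.5000 = 563.5000
edge 3: (19.5,7)→(18.5,26)  cross = 19.5·26 − 18.5·7 = 377.5000; (r_i+r_j)·cross = 38·377.5000 = 14345.0000
edge 4: (18.5,26)→(17.5,27)  cross = 18.5·27 − 17.5·26 = 44.5000; (r_i+r_j)·cross = 36·44.5000 = 1602.0000
edge 5: (17.5,27)→(8.5,34)  cross = 17.5·34 − 8.5·27 = 365.5000; (r_i+r_j)·cross = 26·365.5000 = 9503.0000
edge 6: (8.5,34)→(1,18.5)  cross = 8.5·18.5 − 1·34 = 123.2500; (r_i+r_j)·cross = 9.5·123.2500 = 1170.8750
Σcross = 886.5000 → A = |Σcross|/2 = 443.2500 mm²
Σ(r_i+r_j)·cross = 27005.0000 → first moment M = |Σ|/6 = 4500.8333
R_c = M/A = 4500.8333/443.2500 = 10.1542 mm
θ = 152° = 2.652900 rad
V = θ·R_c·A = 2.652900·10.1542·443.2500 = 11940.263 mm³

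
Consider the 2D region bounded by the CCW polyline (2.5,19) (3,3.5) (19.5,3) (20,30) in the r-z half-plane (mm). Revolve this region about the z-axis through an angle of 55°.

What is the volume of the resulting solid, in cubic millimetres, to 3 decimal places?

Volume = 4159.941 mm³

Profile (r,z), 4 vertices: (2.5,19) (3,3.5) (19.5,3) (20,30)
edge 0: (2.5,19)→(3,3.5)  cross = 2.5·3.5 − 3·19 = -48.2500; (r_i+r_j)·cross = 5.5·-48.2500 = -265.3750
edge 1: (3,3.5)→(19.5,3)  cross = 3·3 − 19.5·3.5 = -59.2500; (r_i+r_j)·cross = 22.5·-59.2500 = -1333.1250
edge 2: (19.5,3)→(20,30)  cross = 19.5·30 − 20·3 = 525.0000; (r_i+r_j)·cross = 39.5·525.0000 = 20737.5000
edge 3: (20,30)→(2.5,19)  cross = 20·19 − 2.5·30 = 305.0000; (r_i+r_j)·cross = 22.5·305.0000 = 6862.5000
Σcross = 722.5000 → A = |Σcross|/2 = 361.2500 mm²
Σ(r_i+r_j)·cross = 26001.5000 → first moment M = |Σ|/6 = 4333.5833
R_c = M/A = 4333.5833/361.2500 = 11.9961 mm
θ = 55° = 0.959931 rad
V = θ·R_c·A = 0.959931·11.9961·361.2500 = 4159.941 mm³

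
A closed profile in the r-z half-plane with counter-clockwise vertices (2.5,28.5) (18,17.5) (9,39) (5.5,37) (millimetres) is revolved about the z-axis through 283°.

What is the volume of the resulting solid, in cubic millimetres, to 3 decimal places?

Volume = 6021.087 mm³

Profile (r,z), 4 vertices: (2.5,28.5) (18,17.5) (9,39) (5.5,37)
edge 0: (2.5,28.5)→(18,17.5)  cross = 2.5·17.5 − 18·28.5 = -469.2500; (r_i+r_j)·cross = 20.5·-469.2500 = -9619.6250
edge 1: (18,17.5)→(9,39)  cross = 18·39 − 9·17.5 = 544.5000; (r_i+r_j)·cross = 27·544.5000 = 14701.5000
edge 2: (9,39)→(5.5,37)  cross = 9·37 − 5.5·39 = 118.5000; (r_i+r_j)·cross = 14.5·118.5000 = 1718.2500
edge 3: (5.5,37)→(2.5,28.5)  cross = 5.5·28.5 − 2.5·37 = 64.2500; (r_i+r_j)·cross = 8·64.2500 = 514.0000
Σcross = 258.0000 → A = |Σcross|/2 = 129.0000 mm²
Σ(r_i+r_j)·cross = 7314.1250 → first moment M = |Σ|/6 = 1219.0208
R_c = M/A = 1219.0208/129.0000 = 9.4498 mm
θ = 283° = 4.939282 rad
V = θ·R_c·A = 4.939282·9.4498·129.0000 = 6021.087 mm³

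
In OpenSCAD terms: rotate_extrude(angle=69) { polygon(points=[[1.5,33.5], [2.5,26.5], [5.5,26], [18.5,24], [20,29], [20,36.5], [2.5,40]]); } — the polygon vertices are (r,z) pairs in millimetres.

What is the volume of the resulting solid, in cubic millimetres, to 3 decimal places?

Profile (r,z), 7 vertices: (1.5,33.5) (2.5,26.5) (5.5,26) (18.5,24) (20,29) (20,36.5) (2.5,40)
edge 0: (1.5,33.5)→(2.5,26.5)  cross = 1.5·26.5 − 2.5·33.5 = -44.0000; (r_i+r_j)·cross = 4·-44.0000 = -176.0000
edge 1: (2.5,26.5)→(5.5,26)  cross = 2.5·26 − 5.5·26.5 = -80.7500; (r_i+r_j)·cross = 8·-80.7500 = -646.0000
edge 2: (5.5,26)→(18.5,24)  cross = 5.5·24 − 18.5·26 = -349.0000; (r_i+r_j)·cross = 24·-349.0000 = -8376.0000
edge 3: (18.5,24)→(20,29)  cross = 18.5·29 − 20·24 = 56.5000; (r_i+r_j)·cross = 38.5·56.5000 = 2175.2500
edge 4: (20,29)→(20,36.5)  cross = 20·36.5 − 20·29 = 150.0000; (r_i+r_j)·cross = 40·150.0000 = 6000.0000
edge 5: (20,36.5)→(2.5,40)  cross = 20·40 − 2.5·36.5 = 708.7500; (r_i+r_j)·cross = 22.5·708.7500 = 15946.8750
edge 6: (2.5,40)→(1.5,33.5)  cross = 2.5·33.5 − 1.5·40 = 23.7500; (r_i+r_j)·cross = 4·23.7500 = 95.0000
Σcross = 465.2500 → A = |Σcross|/2 = 232.6250 mm²
Σ(r_i+r_j)·cross = 15019.1250 → first moment M = |Σ|/6 = 2503.1875
R_c = M/A = 2503.1875/232.6250 = 10.7606 mm
θ = 69° = 1.204277 rad
V = θ·R_c·A = 1.204277·10.7606·232.6250 = 3014.532 mm³

Volume = 3014.532 mm³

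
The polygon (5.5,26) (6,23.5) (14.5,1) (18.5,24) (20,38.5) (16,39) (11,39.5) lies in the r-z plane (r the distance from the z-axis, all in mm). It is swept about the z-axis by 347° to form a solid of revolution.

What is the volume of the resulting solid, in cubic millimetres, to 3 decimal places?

Profile (r,z), 7 vertices: (5.5,26) (6,23.5) (14.5,1) (18.5,24) (20,38.5) (16,39) (11,39.5)
edge 0: (5.5,26)→(6,23.5)  cross = 5.5·23.5 − 6·26 = -26.7500; (r_i+r_j)·cross = 11.5·-26.7500 = -307.6250
edge 1: (6,23.5)→(14.5,1)  cross = 6·1 − 14.5·23.5 = -334.7500; (r_i+r_j)·cross = 20.5·-334.7500 = -6862.3750
edge 2: (14.5,1)→(18.5,24)  cross = 14.5·24 − 18.5·1 = 329.5000; (r_i+r_j)·cross = 33·329.5000 = 10873.5000
edge 3: (18.5,24)→(20,38.5)  cross = 18.5·38.5 − 20·24 = 232.2500; (r_i+r_j)·cross = 38.5·232.2500 = 8941.6250
edge 4: (20,38.5)→(16,39)  cross = 20·39 − 16·38.5 = 164.0000; (r_i+r_j)·cross = 36·164.0000 = 5904.0000
edge 5: (16,39)→(11,39.5)  cross = 16·39.5 − 11·39 = 203.0000; (r_i+r_j)·cross = 27·203.0000 = 5481.0000
edge 6: (11,39.5)→(5.5,26)  cross = 11·26 − 5.5·39.5 = 68.7500; (r_i+r_j)·cross = 16.5·68.7500 = 1134.3750
Σcross = 636.0000 → A = |Σcross|/2 = 318.0000 mm²
Σ(r_i+r_j)·cross = 25164.5000 → first moment M = |Σ|/6 = 4194.0833
R_c = M/A = 4194.0833/318.0000 = 13.1889 mm
θ = 347° = 6.056293 rad
V = θ·R_c·A = 6.056293·13.1889·318.0000 = 25400.595 mm³

Volume = 25400.595 mm³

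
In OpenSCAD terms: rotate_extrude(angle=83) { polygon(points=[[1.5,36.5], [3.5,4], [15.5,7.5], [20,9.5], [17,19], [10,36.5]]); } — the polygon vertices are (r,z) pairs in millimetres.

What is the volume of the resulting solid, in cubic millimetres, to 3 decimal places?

Profile (r,z), 6 vertices: (1.5,36.5) (3.5,4) (15.5,7.5) (20,9.5) (17,19) (10,36.5)
edge 0: (1.5,36.5)→(3.5,4)  cross = 1.5·4 − 3.5·36.5 = -121.7500; (r_i+r_j)·cross = 5·-121.7500 = -608.7500
edge 1: (3.5,4)→(15.5,7.5)  cross = 3.5·7.5 − 15.5·4 = -35.7500; (r_i+r_j)·cross = 19·-35.7500 = -679.2500
edge 2: (15.5,7.5)→(20,9.5)  cross = 15.5·9.5 − 20·7.5 = -2.7500; (r_i+r_j)·cross = 35.5·-2.7500 = -97.6250
edge 3: (20,9.5)→(17,19)  cross = 20·19 − 17·9.5 = 218.5000; (r_i+r_j)·cross = 37·218.5000 = 8084.5000
edge 4: (17,19)→(10,36.5)  cross = 17·36.5 − 10·19 = 430.5000; (r_i+r_j)·cross = 27·430.5000 = 11623.5000
edge 5: (10,36.5)→(1.5,36.5)  cross = 10·36.5 − 1.5·36.5 = 310.2500; (r_i+r_j)·cross = 11.5·310.2500 = 3567.8750
Σcross = 799.0000 → A = |Σcross|/2 = 399.5000 mm²
Σ(r_i+r_j)·cross = 21890.2500 → first moment M = |Σ|/6 = 3648.3750
R_c = M/A = 3648.3750/399.5000 = 9.1324 mm
θ = 83° = 1.448623 rad
V = θ·R_c·A = 1.448623·9.1324·399.5000 = 5285.121 mm³

Volume = 5285.121 mm³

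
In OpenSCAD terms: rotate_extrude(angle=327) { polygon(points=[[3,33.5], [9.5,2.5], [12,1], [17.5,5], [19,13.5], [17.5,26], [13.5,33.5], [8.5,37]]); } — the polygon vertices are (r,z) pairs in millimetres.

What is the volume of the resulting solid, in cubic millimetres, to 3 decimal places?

Volume = 24262.847 mm³

Profile (r,z), 8 vertices: (3,33.5) (9.5,2.5) (12,1) (17.5,5) (19,13.5) (17.5,26) (13.5,33.5) (8.5,37)
edge 0: (3,33.5)→(9.5,2.5)  cross = 3·2.5 − 9.5·33.5 = -310.7500; (r_i+r_j)·cross = 12.5·-310.7500 = -3884.3750
edge 1: (9.5,2.5)→(12,1)  cross = 9.5·1 − 12·2.5 = -20.5000; (r_i+r_j)·cross = 21.5·-20.5000 = -440.7500
edge 2: (12,1)→(17.5,5)  cross = 12·5 − 17.5·1 = 42.5000; (r_i+r_j)·cross = 29.5·42.5000 = 1253.7500
edge 3: (17.5,5)→(19,13.5)  cross = 17.5·13.5 − 19·5 = 141.2500; (r_i+r_j)·cross = 36.5·141.2500 = 5155.6250
edge 4: (19,13.5)→(17.5,26)  cross = 19·26 − 17.5·13.5 = 257.7500; (r_i+r_j)·cross = 36.5·257.7500 = 9407.8750
edge 5: (17.5,26)→(13.5,33.5)  cross = 17.5·33.5 − 13.5·26 = 235.2500; (r_i+r_j)·cross = 31·235.2500 = 7292.7500
edge 6: (13.5,33.5)→(8.5,37)  cross = 13.5·37 − 8.5·33.5 = 214.7500; (r_i+r_j)·cross = 22·214.7500 = 4724.5000
edge 7: (8.5,37)→(3,33.5)  cross = 8.5·33.5 − 3·37 = 173.7500; (r_i+r_j)·cross = 11.5·173.7500 = 1998.1250
Σcross = 734.0000 → A = |Σcross|/2 = 367.0000 mm²
Σ(r_i+r_j)·cross = 25507.5000 → first moment M = |Σ|/6 = 4251.2500
R_c = M/A = 4251.2500/367.0000 = 11.5838 mm
θ = 327° = 5.707227 rad
V = θ·R_c·A = 5.707227·11.5838·367.0000 = 24262.847 mm³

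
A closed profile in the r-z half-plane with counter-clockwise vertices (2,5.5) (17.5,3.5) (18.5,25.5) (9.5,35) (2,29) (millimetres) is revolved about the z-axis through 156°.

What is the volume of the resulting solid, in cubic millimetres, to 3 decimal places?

Profile (r,z), 5 vertices: (2,5.5) (17.5,3.5) (18.5,25.5) (9.5,35) (2,29)
edge 0: (2,5.5)→(17.5,3.5)  cross = 2·3.5 − 17.5·5.5 = -89.2500; (r_i+r_j)·cross = 19.5·-89.2500 = -1740.3750
edge 1: (17.5,3.5)→(18.5,25.5)  cross = 17.5·25.5 − 18.5·3.5 = 381.5000; (r_i+r_j)·cross = 36·381.5000 = 13734.0000
edge 2: (18.5,25.5)→(9.5,35)  cross = 18.5·35 − 9.5·25.5 = 405.2500; (r_i+r_j)·cross = 28·405.2500 = 11347.0000
edge 3: (9.5,35)→(2,29)  cross = 9.5·29 − 2·35 = 205.5000; (r_i+r_j)·cross = 11.5·205.5000 = 2363.2500
edge 4: (2,29)→(2,5.5)  cross = 2·5.5 − 2·29 = -47.0000; (r_i+r_j)·cross = 4·-47.0000 = -188.0000
Σcross = 856.0000 → A = |Σcross|/2 = 428.0000 mm²
Σ(r_i+r_j)·cross = 25515.8750 → first moment M = |Σ|/6 = 4252.6458
R_c = M/A = 4252.6458/428.0000 = 9.9361 mm
θ = 156° = 2.722714 rad
V = θ·R_c·A = 2.722714·9.9361·428.0000 = 11578.737 mm³

Volume = 11578.737 mm³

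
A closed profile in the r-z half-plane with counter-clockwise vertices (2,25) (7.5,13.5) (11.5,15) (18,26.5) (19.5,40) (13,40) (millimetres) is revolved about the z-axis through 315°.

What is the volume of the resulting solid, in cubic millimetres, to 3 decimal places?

Profile (r,z), 6 vertices: (2,25) (7.5,13.5) (11.5,15) (18,26.5) (19.5,40) (13,40)
edge 0: (2,25)→(7.5,13.5)  cross = 2·13.5 − 7.5·25 = -160.5000; (r_i+r_j)·cross = 9.5·-160.5000 = -1524.7500
edge 1: (7.5,13.5)→(11.5,15)  cross = 7.5·15 − 11.5·13.5 = -42.7500; (r_i+r_j)·cross = 19·-42.7500 = -812.2500
edge 2: (11.5,15)→(18,26.5)  cross = 11.5·26.5 − 18·15 = 34.7500; (r_i+r_j)·cross = 29.5·34.7500 = 1025.1250
edge 3: (18,26.5)→(19.5,40)  cross = 18·40 − 19.5·26.5 = 203.2500; (r_i+r_j)·cross = 37.5·203.2500 = 7621.8750
edge 4: (19.5,40)→(13,40)  cross = 19.5·40 − 13·40 = 260.0000; (r_i+r_j)·cross = 32.5·260.0000 = 8450.0000
edge 5: (13,40)→(2,25)  cross = 13·25 − 2·40 = 245.0000; (r_i+r_j)·cross = 15·245.0000 = 3675.0000
Σcross = 539.7500 → A = |Σcross|/2 = 269.8750 mm²
Σ(r_i+r_j)·cross = 18435.0000 → first moment M = |Σ|/6 = 3072.5000
R_c = M/A = 3072.5000/269.8750 = 11.3849 mm
θ = 315° = 5.497787 rad
V = θ·R_c·A = 5.497787·11.3849·269.8750 = 16891.951 mm³

Volume = 16891.951 mm³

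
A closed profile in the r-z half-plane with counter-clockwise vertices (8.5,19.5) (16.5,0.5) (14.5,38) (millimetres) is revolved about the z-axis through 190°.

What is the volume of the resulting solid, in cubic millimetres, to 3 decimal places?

Profile (r,z), 3 vertices: (8.5,19.5) (16.5,0.5) (14.5,38)
edge 0: (8.5,19.5)→(16.5,0.5)  cross = 8.5·0.5 − 16.5·19.5 = -317.5000; (r_i+r_j)·cross = 25·-317.5000 = -7937.5000
edge 1: (16.5,0.5)→(14.5,38)  cross = 16.5·38 − 14.5·0.5 = 619.7500; (r_i+r_j)·cross = 31·619.7500 = 19212.2500
edge 2: (14.5,38)→(8.5,19.5)  cross = 14.5·19.5 − 8.5·38 = -40.2500; (r_i+r_j)·cross = 23·-40.2500 = -925.7500
Σcross = 262.0000 → A = |Σcross|/2 = 131.0000 mm²
Σ(r_i+r_j)·cross = 10349.0000 → first moment M = |Σ|/6 = 1724.8333
R_c = M/A = 1724.8333/131.0000 = 13.1667 mm
θ = 190° = 3.316126 rad
V = θ·R_c·A = 3.316126·13.1667·131.0000 = 5719.764 mm³

Volume = 5719.764 mm³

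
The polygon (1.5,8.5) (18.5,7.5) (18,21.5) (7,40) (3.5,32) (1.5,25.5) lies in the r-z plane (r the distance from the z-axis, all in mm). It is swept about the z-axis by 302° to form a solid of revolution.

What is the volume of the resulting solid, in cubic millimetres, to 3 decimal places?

Volume = 19256.005 mm³

Profile (r,z), 6 vertices: (1.5,8.5) (18.5,7.5) (18,21.5) (7,40) (3.5,32) (1.5,25.5)
edge 0: (1.5,8.5)→(18.5,7.5)  cross = 1.5·7.5 − 18.5·8.5 = -146.0000; (r_i+r_j)·cross = 20·-146.0000 = -2920.0000
edge 1: (18.5,7.5)→(18,21.5)  cross = 18.5·21.5 − 18·7.5 = 262.7500; (r_i+r_j)·cross = 36.5·262.7500 = 9590.3750
edge 2: (18,21.5)→(7,40)  cross = 18·40 − 7·21.5 = 569.5000; (r_i+r_j)·cross = 25·569.5000 = 14237.5000
edge 3: (7,40)→(3.5,32)  cross = 7·32 − 3.5·40 = 84.0000; (r_i+r_j)·cross = 10.5·84.0000 = 882.0000
edge 4: (3.5,32)→(1.5,25.5)  cross = 3.5·25.5 − 1.5·32 = 41.2500; (r_i+r_j)·cross = 5·41.2500 = 206.2500
edge 5: (1.5,25.5)→(1.5,8.5)  cross = 1.5·8.5 − 1.5·25.5 = -25.5000; (r_i+r_j)·cross = 3·-25.5000 = -76.5000
Σcross = 786.0000 → A = |Σcross|/2 = 393.0000 mm²
Σ(r_i+r_j)·cross = 21919.6250 → first moment M = |Σ|/6 = 3653.2708
R_c = M/A = 3653.2708/393.0000 = 9.2959 mm
θ = 302° = 5.270894 rad
V = θ·R_c·A = 5.270894·9.2959·393.0000 = 19256.005 mm³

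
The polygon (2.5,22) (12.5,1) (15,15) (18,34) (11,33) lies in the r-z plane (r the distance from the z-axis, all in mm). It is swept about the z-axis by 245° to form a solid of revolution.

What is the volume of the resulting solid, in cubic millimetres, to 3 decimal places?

Profile (r,z), 5 vertices: (2.5,22) (12.5,1) (15,15) (18,34) (11,33)
edge 0: (2.5,22)→(12.5,1)  cross = 2.5·1 − 12.5·22 = -272.5000; (r_i+r_j)·cross = 15·-272.5000 = -4087.5000
edge 1: (12.5,1)→(15,15)  cross = 12.5·15 − 15·1 = 172.5000; (r_i+r_j)·cross = 27.5·172.5000 = 4743.7500
edge 2: (15,15)→(18,34)  cross = 15·34 − 18·15 = 240.0000; (r_i+r_j)·cross = 33·240.0000 = 7920.0000
edge 3: (18,34)→(11,33)  cross = 18·33 − 11·34 = 220.0000; (r_i+r_j)·cross = 29·220.0000 = 6380.0000
edge 4: (11,33)→(2.5,22)  cross = 11·22 − 2.5·33 = 159.5000; (r_i+r_j)·cross = 13.5·159.5000 = 2153.2500
Σcross = 519.5000 → A = |Σcross|/2 = 259.7500 mm²
Σ(r_i+r_j)·cross = 17109.5000 → first moment M = |Σ|/6 = 2851.5833
R_c = M/A = 2851.5833/259.7500 = 10.9782 mm
θ = 245° = 4.276057 rad
V = θ·R_c·A = 4.276057·10.9782·259.7500 = 12193.532 mm³

Volume = 12193.532 mm³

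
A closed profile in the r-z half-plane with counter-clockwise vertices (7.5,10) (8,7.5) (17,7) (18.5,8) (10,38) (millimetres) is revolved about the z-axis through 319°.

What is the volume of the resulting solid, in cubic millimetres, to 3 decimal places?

Volume = 11685.581 mm³

Profile (r,z), 5 vertices: (7.5,10) (8,7.5) (17,7) (18.5,8) (10,38)
edge 0: (7.5,10)→(8,7.5)  cross = 7.5·7.5 − 8·10 = -23.7500; (r_i+r_j)·cross = 15.5·-23.7500 = -368.1250
edge 1: (8,7.5)→(17,7)  cross = 8·7 − 17·7.5 = -71.5000; (r_i+r_j)·cross = 25·-71.5000 = -1787.5000
edge 2: (17,7)→(18.5,8)  cross = 17·8 − 18.5·7 = 6.5000; (r_i+r_j)·cross = 35.5·6.5000 = 230.7500
edge 3: (18.5,8)→(10,38)  cross = 18.5·38 − 10·8 = 623.0000; (r_i+r_j)·cross = 28.5·623.0000 = 17755.5000
edge 4: (10,38)→(7.5,10)  cross = 10·10 − 7.5·38 = -185.0000; (r_i+r_j)·cross = 17.5·-185.0000 = -3237.5000
Σcross = 349.2500 → A = |Σcross|/2 = 174.6250 mm²
Σ(r_i+r_j)·cross = 12593.1250 → first moment M = |Σ|/6 = 2098.8542
R_c = M/A = 2098.8542/174.6250 = 12.0192 mm
θ = 319° = 5.567600 rad
V = θ·R_c·A = 5.567600·12.0192·174.6250 = 11685.581 mm³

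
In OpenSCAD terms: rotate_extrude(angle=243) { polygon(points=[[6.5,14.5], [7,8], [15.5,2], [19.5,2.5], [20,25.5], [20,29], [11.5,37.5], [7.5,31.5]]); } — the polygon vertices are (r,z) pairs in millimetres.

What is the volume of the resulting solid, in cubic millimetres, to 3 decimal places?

Profile (r,z), 8 vertices: (6.5,14.5) (7,8) (15.5,2) (19.5,2.5) (20,25.5) (20,29) (11.5,37.5) (7.5,31.5)
edge 0: (6.5,14.5)→(7,8)  cross = 6.5·8 − 7·14.5 = -49.5000; (r_i+r_j)·cross = 13.5·-49.5000 = -668.2500
edge 1: (7,8)→(15.5,2)  cross = 7·2 − 15.5·8 = -110.0000; (r_i+r_j)·cross = 22.5·-110.0000 = -2475.0000
edge 2: (15.5,2)→(19.5,2.5)  cross = 15.5·2.5 − 19.5·2 = -0.2500; (r_i+r_j)·cross = 35·-0.2500 = -8.7500
edge 3: (19.5,2.5)→(20,25.5)  cross = 19.5·25.5 − 20·2.5 = 447.2500; (r_i+r_j)·cross = 39.5·447.2500 = 17666.3750
edge 4: (20,25.5)→(20,29)  cross = 20·29 − 20·25.5 = 70.0000; (r_i+r_j)·cross = 40·70.0000 = 2800.0000
edge 5: (20,29)→(11.5,37.5)  cross = 20·37.5 − 11.5·29 = 416.5000; (r_i+r_j)·cross = 31.5·416.5000 = 13119.7500
edge 6: (11.5,37.5)→(7.5,31.5)  cross = 11.5·31.5 − 7.5·37.5 = 81.0000; (r_i+r_j)·cross = 19·81.0000 = 1539.0000
edge 7: (7.5,31.5)→(6.5,14.5)  cross = 7.5·14.5 − 6.5·31.5 = -96.0000; (r_i+r_j)·cross = 14·-96.0000 = -1344.0000
Σcross = 759.0000 → A = |Σcross|/2 = 379.5000 mm²
Σ(r_i+r_j)·cross = 30629.1250 → first moment M = |Σ|/6 = 5104.8542
R_c = M/A = 5104.8542/379.5000 = 13.4515 mm
θ = 243° = 4.241150 rad
V = θ·R_c·A = 4.241150·13.4515·379.5000 = 21650.453 mm³

Volume = 21650.453 mm³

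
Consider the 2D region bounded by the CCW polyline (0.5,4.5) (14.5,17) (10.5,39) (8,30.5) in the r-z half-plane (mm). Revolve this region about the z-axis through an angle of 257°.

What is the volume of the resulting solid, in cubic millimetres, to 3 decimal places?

Profile (r,z), 4 vertices: (0.5,4.5) (14.5,17) (10.5,39) (8,30.5)
edge 0: (0.5,4.5)→(14.5,17)  cross = 0.5·17 − 14.5·4.5 = -56.7500; (r_i+r_j)·cross = 15·-56.7500 = -851.2500
edge 1: (14.5,17)→(10.5,39)  cross = 14.5·39 − 10.5·17 = 387.0000; (r_i+r_j)·cross = 25·387.0000 = 9675.0000
edge 2: (10.5,39)→(8,30.5)  cross = 10.5·30.5 − 8·39 = 8.2500; (r_i+r_j)·cross = 18.5·8.2500 = 152.6250
edge 3: (8,30.5)→(0.5,4.5)  cross = 8·4.5 − 0.5·30.5 = 20.7500; (r_i+r_j)·cross = 8.5·20.7500 = 176.3750
Σcross = 359.2500 → A = |Σcross|/2 = 179.6250 mm²
Σ(r_i+r_j)·cross = 9152.7500 → first moment M = |Σ|/6 = 1525.4583
R_c = M/A = 1525.4583/179.6250 = 8.4925 mm
θ = 257° = 4.485496 rad
V = θ·R_c·A = 4.485496·8.4925·179.6250 = 6842.438 mm³

Volume = 6842.438 mm³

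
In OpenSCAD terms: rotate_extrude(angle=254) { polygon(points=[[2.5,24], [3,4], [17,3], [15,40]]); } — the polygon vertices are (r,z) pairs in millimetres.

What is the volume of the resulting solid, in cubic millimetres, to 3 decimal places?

Profile (r,z), 4 vertices: (2.5,24) (3,4) (17,3) (15,40)
edge 0: (2.5,24)→(3,4)  cross = 2.5·4 − 3·24 = -62.0000; (r_i+r_j)·cross = 5.5·-62.0000 = -341.0000
edge 1: (3,4)→(17,3)  cross = 3·3 − 17·4 = -59.0000; (r_i+r_j)·cross = 20·-59.0000 = -1180.0000
edge 2: (17,3)→(15,40)  cross = 17·40 − 15·3 = 635.0000; (r_i+r_j)·cross = 32·635.0000 = 20320.0000
edge 3: (15,40)→(2.5,24)  cross = 15·24 − 2.5·40 = 260.0000; (r_i+r_j)·cross = 17.5·260.0000 = 4550.0000
Σcross = 774.0000 → A = |Σcross|/2 = 387.0000 mm²
Σ(r_i+r_j)·cross = 23349.0000 → first moment M = |Σ|/6 = 3891.5000
R_c = M/A = 3891.5000/387.0000 = 10.0556 mm
θ = 254° = 4.433136 rad
V = θ·R_c·A = 4.433136·10.0556·387.0000 = 17251.550 mm³

Volume = 17251.550 mm³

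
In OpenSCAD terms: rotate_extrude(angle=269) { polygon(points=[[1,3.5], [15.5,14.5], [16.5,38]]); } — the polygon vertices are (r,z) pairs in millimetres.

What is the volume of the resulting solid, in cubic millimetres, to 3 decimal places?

Profile (r,z), 3 vertices: (1,3.5) (15.5,14.5) (16.5,38)
edge 0: (1,3.5)→(15.5,14.5)  cross = 1·14.5 − 15.5·3.5 = -39.7500; (r_i+r_j)·cross = 16.5·-39.7500 = -655.8750
edge 1: (15.5,14.5)→(16.5,38)  cross = 15.5·38 − 16.5·14.5 = 349.7500; (r_i+r_j)·cross = 32·349.7500 = 11192.0000
edge 2: (16.5,38)→(1,3.5)  cross = 16.5·3.5 − 1·38 = 19.7500; (r_i+r_j)·cross = 17.5·19.7500 = 345.6250
Σcross = 329.7500 → A = |Σcross|/2 = 164.8750 mm²
Σ(r_i+r_j)·cross = 10881.7500 → first moment M = |Σ|/6 = 1813.6250
R_c = M/A = 1813.6250/164.8750 = 11.0000 mm
θ = 269° = 4.694936 rad
V = θ·R_c·A = 4.694936·11.0000·164.8750 = 8514.853 mm³

Volume = 8514.853 mm³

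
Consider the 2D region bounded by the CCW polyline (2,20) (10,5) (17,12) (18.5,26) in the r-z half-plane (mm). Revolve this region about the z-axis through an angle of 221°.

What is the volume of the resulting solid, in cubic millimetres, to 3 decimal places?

Volume = 8353.361 mm³

Profile (r,z), 4 vertices: (2,20) (10,5) (17,12) (18.5,26)
edge 0: (2,20)→(10,5)  cross = 2·5 − 10·20 = -190.0000; (r_i+r_j)·cross = 12·-190.0000 = -2280.0000
edge 1: (10,5)→(17,12)  cross = 10·12 − 17·5 = 35.0000; (r_i+r_j)·cross = 27·35.0000 = 945.0000
edge 2: (17,12)→(18.5,26)  cross = 17·26 − 18.5·12 = 220.0000; (r_i+r_j)·cross = 35.5·220.0000 = 7810.0000
edge 3: (18.5,26)→(2,20)  cross = 18.5·20 − 2·26 = 318.0000; (r_i+r_j)·cross = 20.5·318.0000 = 6519.0000
Σcross = 383.0000 → A = |Σcross|/2 = 191.5000 mm²
Σ(r_i+r_j)·cross = 12994.0000 → first moment M = |Σ|/6 = 2165.6667
R_c = M/A = 2165.6667/191.5000 = 11.3090 mm
θ = 221° = 3.857178 rad
V = θ·R_c·A = 3.857178·11.3090·191.5000 = 8353.361 mm³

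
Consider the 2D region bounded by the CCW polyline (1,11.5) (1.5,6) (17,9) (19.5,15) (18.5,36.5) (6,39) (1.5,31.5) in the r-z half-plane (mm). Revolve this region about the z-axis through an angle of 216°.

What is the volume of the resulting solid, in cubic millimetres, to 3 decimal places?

Volume = 19473.005 mm³

Profile (r,z), 7 vertices: (1,11.5) (1.5,6) (17,9) (19.5,15) (18.5,36.5) (6,39) (1.5,31.5)
edge 0: (1,11.5)→(1.5,6)  cross = 1·6 − 1.5·11.5 = -11.2500; (r_i+r_j)·cross = 2.5·-11.2500 = -28.1250
edge 1: (1.5,6)→(17,9)  cross = 1.5·9 − 17·6 = -88.5000; (r_i+r_j)·cross = 18.5·-88.5000 = -1637.2500
edge 2: (17,9)→(19.5,15)  cross = 17·15 − 19.5·9 = 79.5000; (r_i+r_j)·cross = 36.5·79.5000 = 2901.7500
edge 3: (19.5,15)→(18.5,36.5)  cross = 19.5·36.5 − 18.5·15 = 434.2500; (r_i+r_j)·cross = 38·434.2500 = 16501.5000
edge 4: (18.5,36.5)→(6,39)  cross = 18.5·39 − 6·36.5 = 502.5000; (r_i+r_j)·cross = 24.5·502.5000 = 12311.2500
edge 5: (6,39)→(1.5,31.5)  cross = 6·31.5 − 1.5·39 = 130.5000; (r_i+r_j)·cross = 7.5·130.5000 = 978.7500
edge 6: (1.5,31.5)→(1,11.5)  cross = 1.5·11.5 − 1·31.5 = -14.2500; (r_i+r_j)·cross = 2.5·-14.2500 = -35.6250
Σcross = 1032.7500 → A = |Σcross|/2 = 516.3750 mm²
Σ(r_i+r_j)·cross = 30992.2500 → first moment M = |Σ|/6 = 5165.3750
R_c = M/A = 5165.3750/516.3750 = 10.0031 mm
θ = 216° = 3.769911 rad
V = θ·R_c·A = 3.769911·10.0031·516.3750 = 19473.005 mm³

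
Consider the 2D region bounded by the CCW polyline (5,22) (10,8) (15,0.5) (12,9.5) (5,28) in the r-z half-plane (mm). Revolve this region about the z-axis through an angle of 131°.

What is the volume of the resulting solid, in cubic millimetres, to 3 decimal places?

Profile (r,z), 5 vertices: (5,22) (10,8) (15,0.5) (12,9.5) (5,28)
edge 0: (5,22)→(10,8)  cross = 5·8 − 10·22 = -180.0000; (r_i+r_j)·cross = 15·-180.0000 = -2700.0000
edge 1: (10,8)→(15,0.5)  cross = 10·0.5 − 15·8 = -115.0000; (r_i+r_j)·cross = 25·-115.0000 = -2875.0000
edge 2: (15,0.5)→(12,9.5)  cross = 15·9.5 − 12·0.5 = 136.5000; (r_i+r_j)·cross = 27·136.5000 = 3685.5000
edge 3: (12,9.5)→(5,28)  cross = 12·28 − 5·9.5 = 288.5000; (r_i+r_j)·cross = 17·288.5000 = 4904.5000
edge 4: (5,28)→(5,22)  cross = 5·22 − 5·28 = -30.0000; (r_i+r_j)·cross = 10·-30.0000 = -300.0000
Σcross = 100.0000 → A = |Σcross|/2 = 50.0000 mm²
Σ(r_i+r_j)·cross = 2715.0000 → first moment M = |Σ|/6 = 452.5000
R_c = M/A = 452.5000/50.0000 = 9.0500 mm
θ = 131° = 2.286381 rad
V = θ·R_c·A = 2.286381·9.0500·50.0000 = 1034.588 mm³

Volume = 1034.588 mm³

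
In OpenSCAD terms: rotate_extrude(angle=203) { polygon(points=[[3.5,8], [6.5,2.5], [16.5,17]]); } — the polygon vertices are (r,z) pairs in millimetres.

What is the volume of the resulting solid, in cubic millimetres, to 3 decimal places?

Profile (r,z), 3 vertices: (3.5,8) (6.5,2.5) (16.5,17)
edge 0: (3.5,8)→(6.5,2.5)  cross = 3.5·2.5 − 6.5·8 = -43.2500; (r_i+r_j)·cross = 10·-43.2500 = -432.5000
edge 1: (6.5,2.5)→(16.5,17)  cross = 6.5·17 − 16.5·2.5 = 69.2500; (r_i+r_j)·cross = 23·69.2500 = 1592.7500
edge 2: (16.5,17)→(3.5,8)  cross = 16.5·8 − 3.5·17 = 72.5000; (r_i+r_j)·cross = 20·72.5000 = 1450.0000
Σcross = 98.5000 → A = |Σcross|/2 = 49.2500 mm²
Σ(r_i+r_j)·cross = 2610.2500 → first moment M = |Σ|/6 = 435.0417
R_c = M/A = 435.0417/49.2500 = 8.8333 mm
θ = 203° = 3.543018 rad
V = θ·R_c·A = 3.543018·8.8333·49.2500 = 1541.361 mm³

Volume = 1541.361 mm³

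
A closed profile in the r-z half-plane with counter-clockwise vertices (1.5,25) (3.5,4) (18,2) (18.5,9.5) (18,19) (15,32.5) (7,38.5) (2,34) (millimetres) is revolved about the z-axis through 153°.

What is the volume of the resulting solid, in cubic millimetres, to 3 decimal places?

Profile (r,z), 8 vertices: (1.5,25) (3.5,4) (18,2) (18.5,9.5) (18,19) (15,32.5) (7,38.5) (2,34)
edge 0: (1.5,25)→(3.5,4)  cross = 1.5·4 − 3.5·25 = -81.5000; (r_i+r_j)·cross = 5·-81.5000 = -407.5000
edge 1: (3.5,4)→(18,2)  cross = 3.5·2 − 18·4 = -65.0000; (r_i+r_j)·cross = 21.5·-65.0000 = -1397.5000
edge 2: (18,2)→(18.5,9.5)  cross = 18·9.5 − 18.5·2 = 134.0000; (r_i+r_j)·cross = 36.5·134.0000 = 4891.0000
edge 3: (18.5,9.5)→(18,19)  cross = 18.5·19 − 18·9.5 = 180.5000; (r_i+r_j)·cross = 36.5·180.5000 = 6588.2500
edge 4: (18,19)→(15,32.5)  cross = 18·32.5 − 15·19 = 300.0000; (r_i+r_j)·cross = 33·300.0000 = 9900.0000
edge 5: (15,32.5)→(7,38.5)  cross = 15·38.5 − 7·32.5 = 350.0000; (r_i+r_j)·cross = 22·350.0000 = 7700.0000
edge 6: (7,38.5)→(2,34)  cross = 7·34 − 2·38.5 = 161.0000; (r_i+r_j)·cross = 9·161.0000 = 1449.0000
edge 7: (2,34)→(1.5,25)  cross = 2·25 − 1.5·34 = -1.0000; (r_i+r_j)·cross = 3.5·-1.0000 = -3.5000
Σcross = 978.0000 → A = |Σcross|/2 = 489.0000 mm²
Σ(r_i+r_j)·cross = 28719.7500 → first moment M = |Σ|/6 = 4786.6250
R_c = M/A = 4786.6250/489.0000 = 9.7886 mm
θ = 153° = 2.670354 rad
V = θ·R_c·A = 2.670354·9.7886·489.0000 = 12781.982 mm³

Volume = 12781.982 mm³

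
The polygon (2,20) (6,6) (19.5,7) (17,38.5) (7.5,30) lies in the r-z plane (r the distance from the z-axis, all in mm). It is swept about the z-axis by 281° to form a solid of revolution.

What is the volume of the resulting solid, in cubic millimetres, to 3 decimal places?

Profile (r,z), 5 vertices: (2,20) (6,6) (19.5,7) (17,38.5) (7.5,30)
edge 0: (2,20)→(6,6)  cross = 2·6 − 6·20 = -108.0000; (r_i+r_j)·cross = 8·-108.0000 = -864.0000
edge 1: (6,6)→(19.5,7)  cross = 6·7 − 19.5·6 = -75.0000; (r_i+r_j)·cross = 25.5·-75.0000 = -1912.5000
edge 2: (19.5,7)→(17,38.5)  cross = 19.5·38.5 − 17·7 = 631.7500; (r_i+r_j)·cross = 36.5·631.7500 = 23058.8750
edge 3: (17,38.5)→(7.5,30)  cross = 17·30 − 7.5·38.5 = 221.2500; (r_i+r_j)·cross = 24.5·221.2500 = 5420.6250
edge 4: (7.5,30)→(2,20)  cross = 7.5·20 − 2·30 = 90.0000; (r_i+r_j)·cross = 9.5·90.0000 = 855.0000
Σcross = 760.0000 → A = |Σcross|/2 = 380.0000 mm²
Σ(r_i+r_j)·cross = 26558.0000 → first moment M = |Σ|/6 = 4426.3333
R_c = M/A = 4426.3333/380.0000 = 11.6482 mm
θ = 281° = 4.904375 rad
V = θ·R_c·A = 4.904375·11.6482·380.0000 = 21708.399 mm³

Volume = 21708.399 mm³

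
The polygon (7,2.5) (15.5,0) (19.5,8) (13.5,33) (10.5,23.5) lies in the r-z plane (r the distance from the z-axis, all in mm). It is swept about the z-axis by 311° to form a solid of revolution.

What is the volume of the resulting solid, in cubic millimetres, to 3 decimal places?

Volume = 16300.432 mm³

Profile (r,z), 5 vertices: (7,2.5) (15.5,0) (19.5,8) (13.5,33) (10.5,23.5)
edge 0: (7,2.5)→(15.5,0)  cross = 7·0 − 15.5·2.5 = -38.7500; (r_i+r_j)·cross = 22.5·-38.7500 = -871.8750
edge 1: (15.5,0)→(19.5,8)  cross = 15.5·8 − 19.5·0 = 124.0000; (r_i+r_j)·cross = 35·124.0000 = 4340.0000
edge 2: (19.5,8)→(13.5,33)  cross = 19.5·33 − 13.5·8 = 535.5000; (r_i+r_j)·cross = 33·535.5000 = 17671.5000
edge 3: (13.5,33)→(10.5,23.5)  cross = 13.5·23.5 − 10.5·33 = -29.2500; (r_i+r_j)·cross = 24·-29.2500 = -702.0000
edge 4: (10.5,23.5)→(7,2.5)  cross = 10.5·2.5 − 7·23.5 = -138.2500; (r_i+r_j)·cross = 17.5·-138.2500 = -2419.3750
Σcross = 453.2500 → A = |Σcross|/2 = 226.6250 mm²
Σ(r_i+r_j)·cross = 18018.2500 → first moment M = |Σ|/6 = 3003.0417
R_c = M/A = 3003.0417/226.6250 = 13.2511 mm
θ = 311° = 5.427974 rad
V = θ·R_c·A = 5.427974·13.2511·226.6250 = 16300.432 mm³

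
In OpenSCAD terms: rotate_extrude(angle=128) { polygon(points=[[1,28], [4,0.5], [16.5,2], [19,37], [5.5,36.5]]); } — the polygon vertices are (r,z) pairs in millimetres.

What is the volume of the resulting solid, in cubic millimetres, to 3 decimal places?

Volume = 12112.073 mm³

Profile (r,z), 5 vertices: (1,28) (4,0.5) (16.5,2) (19,37) (5.5,36.5)
edge 0: (1,28)→(4,0.5)  cross = 1·0.5 − 4·28 = -111.5000; (r_i+r_j)·cross = 5·-111.5000 = -557.5000
edge 1: (4,0.5)→(16.5,2)  cross = 4·2 − 16.5·0.5 = -0.2500; (r_i+r_j)·cross = 20.5·-0.2500 = -5.1250
edge 2: (16.5,2)→(19,37)  cross = 16.5·37 − 19·2 = 572.5000; (r_i+r_j)·cross = 35.5·572.5000 = 20323.7500
edge 3: (19,37)→(5.5,36.5)  cross = 19·36.5 − 5.5·37 = 490.0000; (r_i+r_j)·cross = 24.5·490.0000 = 12005.0000
edge 4: (5.5,36.5)→(1,28)  cross = 5.5·28 − 1·36.5 = 117.5000; (r_i+r_j)·cross = 6.5·117.5000 = 763.7500
Σcross = 1068.2500 → A = |Σcross|/2 = 534.1250 mm²
Σ(r_i+r_j)·cross = 32529.8750 → first moment M = |Σ|/6 = 5421.6458
R_c = M/A = 5421.6458/534.1250 = 10.1505 mm
θ = 128° = 2.234021 rad
V = θ·R_c·A = 2.234021·10.1505·534.1250 = 12112.073 mm³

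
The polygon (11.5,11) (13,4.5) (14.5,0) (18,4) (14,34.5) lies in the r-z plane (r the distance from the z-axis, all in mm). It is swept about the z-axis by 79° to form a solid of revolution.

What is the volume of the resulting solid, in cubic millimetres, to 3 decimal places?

Volume = 2239.389 mm³

Profile (r,z), 5 vertices: (11.5,11) (13,4.5) (14.5,0) (18,4) (14,34.5)
edge 0: (11.5,11)→(13,4.5)  cross = 11.5·4.5 − 13·11 = -91.2500; (r_i+r_j)·cross = 24.5·-91.2500 = -2235.6250
edge 1: (13,4.5)→(14.5,0)  cross = 13·0 − 14.5·4.5 = -65.2500; (r_i+r_j)·cross = 27.5·-65.2500 = -1794.3750
edge 2: (14.5,0)→(18,4)  cross = 14.5·4 − 18·0 = 58.0000; (r_i+r_j)·cross = 32.5·58.0000 = 1885.0000
edge 3: (18,4)→(14,34.5)  cross = 18·34.5 − 14·4 = 565.0000; (r_i+r_j)·cross = 32·565.0000 = 18080.0000
edge 4: (14,34.5)→(11.5,11)  cross = 14·11 − 11.5·34.5 = -242.7500; (r_i+r_j)·cross = 25.5·-242.7500 = -6190.1250
Σcross = 223.7500 → A = |Σcross|/2 = 111.8750 mm²
Σ(r_i+r_j)·cross = 9744.8750 → first moment M = |Σ|/6 = 1624.1458
R_c = M/A = 1624.1458/111.8750 = 14.5175 mm
θ = 79° = 1.378810 rad
V = θ·R_c·A = 1.378810·14.5175·111.8750 = 2239.389 mm³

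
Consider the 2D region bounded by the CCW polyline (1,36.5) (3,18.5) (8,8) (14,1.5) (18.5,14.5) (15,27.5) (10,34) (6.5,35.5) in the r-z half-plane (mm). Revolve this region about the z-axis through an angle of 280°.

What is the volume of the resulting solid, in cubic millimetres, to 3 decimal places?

Profile (r,z), 8 vertices: (1,36.5) (3,18.5) (8,8) (14,1.5) (18.5,14.5) (15,27.5) (10,34) (6.5,35.5)
edge 0: (1,36.5)→(3,18.5)  cross = 1·18.5 − 3·36.5 = -91.0000; (r_i+r_j)·cross = 4·-91.0000 = -364.0000
edge 1: (3,18.5)→(8,8)  cross = 3·8 − 8·18.5 = -124.0000; (r_i+r_j)·cross = 11·-124.0000 = -1364.0000
edge 2: (8,8)→(14,1.5)  cross = 8·1.5 − 14·8 = -100.0000; (r_i+r_j)·cross = 22·-100.0000 = -2200.0000
edge 3: (14,1.5)→(18.5,14.5)  cross = 14·14.5 − 18.5·1.5 = 175.2500; (r_i+r_j)·cross = 32.5·175.2500 = 5695.6250
edge 4: (18.5,14.5)→(15,27.5)  cross = 18.5·27.5 − 15·14.5 = 291.2500; (r_i+r_j)·cross = 33.5·291.2500 = 9756.8750
edge 5: (15,27.5)→(10,34)  cross = 15·34 − 10·27.5 = 235.0000; (r_i+r_j)·cross = 25·235.0000 = 5875.0000
edge 6: (10,34)→(6.5,35.5)  cross = 10·35.5 − 6.5·34 = 134.0000; (r_i+r_j)·cross = 16.5·134.0000 = 2211.0000
edge 7: (6.5,35.5)→(1,36.5)  cross = 6.5·36.5 − 1·35.5 = 201.7500; (r_i+r_j)·cross = 7.5·201.7500 = 1513.1250
Σcross = 722.2500 → A = |Σcross|/2 = 361.1250 mm²
Σ(r_i+r_j)·cross = 21123.6250 → first moment M = |Σ|/6 = 3520.6042
R_c = M/A = 3520.6042/361.1250 = 9.7490 mm
θ = 280° = 4.886922 rad
V = θ·R_c·A = 4.886922·9.7490·361.1250 = 17204.918 mm³

Volume = 17204.918 mm³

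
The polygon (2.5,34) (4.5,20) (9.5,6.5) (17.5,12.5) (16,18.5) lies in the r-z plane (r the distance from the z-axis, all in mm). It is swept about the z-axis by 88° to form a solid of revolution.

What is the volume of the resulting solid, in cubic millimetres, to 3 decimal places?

Volume = 2692.287 mm³

Profile (r,z), 5 vertices: (2.5,34) (4.5,20) (9.5,6.5) (17.5,12.5) (16,18.5)
edge 0: (2.5,34)→(4.5,20)  cross = 2.5·20 − 4.5·34 = -103.0000; (r_i+r_j)·cross = 7·-103.0000 = -721.0000
edge 1: (4.5,20)→(9.5,6.5)  cross = 4.5·6.5 − 9.5·20 = -160.7500; (r_i+r_j)·cross = 14·-160.7500 = -2250.5000
edge 2: (9.5,6.5)→(17.5,12.5)  cross = 9.5·12.5 − 17.5·6.5 = 5.0000; (r_i+r_j)·cross = 27·5.0000 = 135.0000
edge 3: (17.5,12.5)→(16,18.5)  cross = 17.5·18.5 − 16·12.5 = 123.7500; (r_i+r_j)·cross = 33.5·123.7500 = 4145.6250
edge 4: (16,18.5)→(2.5,34)  cross = 16·34 − 2.5·18.5 = 497.7500; (r_i+r_j)·cross = 18.5·497.7500 = 9208.3750
Σcross = 362.7500 → A = |Σcross|/2 = 181.3750 mm²
Σ(r_i+r_j)·cross = 10517.5000 → first moment M = |Σ|/6 = 1752.9167
R_c = M/A = 1752.9167/181.3750 = 9.6646 mm
θ = 88° = 1.535890 rad
V = θ·R_c·A = 1.535890·9.6646·181.3750 = 2692.287 mm³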